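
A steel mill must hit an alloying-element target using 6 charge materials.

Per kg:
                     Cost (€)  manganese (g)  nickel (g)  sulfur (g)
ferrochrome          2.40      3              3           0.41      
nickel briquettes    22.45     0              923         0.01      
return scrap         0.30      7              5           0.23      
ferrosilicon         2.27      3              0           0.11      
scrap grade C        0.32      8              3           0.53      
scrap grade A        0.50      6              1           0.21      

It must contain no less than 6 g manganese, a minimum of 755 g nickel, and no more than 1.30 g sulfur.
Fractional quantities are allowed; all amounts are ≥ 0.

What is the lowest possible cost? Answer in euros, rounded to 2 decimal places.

This is a linear program. Let x1 = kg of ferrochrome, x2 = kg of nickel briquettes, x3 = kg of return scrap, x4 = kg of ferrosilicon, x5 = kg of scrap grade C, x6 = kg of scrap grade A.
Minimize 2.4x1 + 22.45x2 + 0.3x3 + 2.27x4 + 0.32x5 + 0.5x6 subject to:
  3x1 + 7x3 + 3x4 + 8x5 + 6x6 ≥ 6   (manganese)
  3x1 + 923x2 + 5x3 + 3x5 + 1x6 ≥ 755   (nickel)
  0.41x1 + 0.01x2 + 0.23x3 + 0.11x4 + 0.53x5 + 0.21x6 ≤ 1.3   (sulfur)
  x1, x2, x3, x4, x5, x6 ≥ 0.
The optimal basis is {nickel briquettes, return scrap}; ferrochrome, ferrosilicon, scrap grade C, scrap grade A drop out. Binding constraints: manganese and nickel.
That vertex is x2 = 0.8133, x3 = 0.8571.
Hence cost = 22.45·0.8133 + 0.3·0.8571 = €18.5157.

€18.52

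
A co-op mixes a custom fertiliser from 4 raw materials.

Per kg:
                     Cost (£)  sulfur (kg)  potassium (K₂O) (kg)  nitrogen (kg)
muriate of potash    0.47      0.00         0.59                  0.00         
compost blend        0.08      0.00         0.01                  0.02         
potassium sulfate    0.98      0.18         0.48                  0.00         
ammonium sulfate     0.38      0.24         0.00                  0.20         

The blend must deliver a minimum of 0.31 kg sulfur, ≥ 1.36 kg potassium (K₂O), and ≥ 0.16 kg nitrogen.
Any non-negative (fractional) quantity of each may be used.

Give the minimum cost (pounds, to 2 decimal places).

£1.57

Treat it as an LP. Let x1 = kg of muriate of potash, x2 = kg of compost blend, x3 = kg of potassium sulfate, x4 = kg of ammonium sulfate.
min 0.47x1 + 0.08x2 + 0.98x3 + 0.38x4 with:
  0.18x3 + 0.24x4 ≥ 0.31   (sulfur)
  0.59x1 + 0.01x2 + 0.48x3 ≥ 1.36   (potassium (K₂O))
  0.02x2 + 0.2x4 ≥ 0.16   (nitrogen)
  x1, x2, x3, x4 ≥ 0.
At the optimum only muriate of potash, ammonium sulfate are positive (compost blend, potassium sulfate = 0). The sulfur and potassium (K₂O) requirements are met with equality.
Solving gives x1 = 2.305, x4 = 1.292.
Total cost: 0.47·2.305 + 0.38·1.292 = 1.5743.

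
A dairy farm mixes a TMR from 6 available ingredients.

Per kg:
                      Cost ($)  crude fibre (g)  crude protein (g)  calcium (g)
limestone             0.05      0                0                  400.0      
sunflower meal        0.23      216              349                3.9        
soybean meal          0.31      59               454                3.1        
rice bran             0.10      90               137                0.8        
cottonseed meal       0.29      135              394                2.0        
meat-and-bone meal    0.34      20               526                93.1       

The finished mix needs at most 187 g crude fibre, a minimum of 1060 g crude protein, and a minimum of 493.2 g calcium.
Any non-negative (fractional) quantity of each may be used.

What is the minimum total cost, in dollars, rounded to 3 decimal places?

Set it up as a linear program. Let x1 = kg of limestone, x2 = kg of sunflower meal, x3 = kg of soybean meal, x4 = kg of rice bran, x5 = kg of cottonseed meal, x6 = kg of meat-and-bone meal.
Minimize 0.05x1 + 0.23x2 + 0.31x3 + 0.1x4 + 0.29x5 + 0.34x6 with:
  216x2 + 59x3 + 90x4 + 135x5 + 20x6 ≤ 187   (crude fibre)
  349x2 + 454x3 + 137x4 + 394x5 + 526x6 ≥ 1060   (crude protein)
  400x1 + 3.9x2 + 3.1x3 + 0.8x4 + 2x5 + 93.1x6 ≥ 493.2   (calcium)
  x1, x2, x3, x4, x5, x6 ≥ 0.
The optimal basis is {limestone, meat-and-bone meal}; sunflower meal, soybean meal, rice bran, cottonseed meal drop out. There the crude protein and calcium constraints are tight.
Optimal quantities: limestone = 0.764 kg, meat-and-bone meal = 2.015 kg.
Objective = 0.05·0.764 + 0.34·2.015 = 0.72330.

$0.723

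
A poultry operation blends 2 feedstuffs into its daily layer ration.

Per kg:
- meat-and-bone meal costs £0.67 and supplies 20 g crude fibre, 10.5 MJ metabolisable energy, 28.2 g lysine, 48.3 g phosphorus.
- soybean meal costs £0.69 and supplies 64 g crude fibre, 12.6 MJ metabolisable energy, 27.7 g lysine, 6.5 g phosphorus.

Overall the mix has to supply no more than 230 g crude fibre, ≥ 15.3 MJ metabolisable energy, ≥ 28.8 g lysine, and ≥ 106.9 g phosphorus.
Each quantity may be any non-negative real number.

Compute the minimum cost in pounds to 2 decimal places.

£1.48

Set it up as a linear program. Let x1 = kg of meat-and-bone meal, x2 = kg of soybean meal.
Minimise 0.67x1 + 0.69x2 subject to:
  20x1 + 64x2 ≤ 230   (crude fibre)
  10.5x1 + 12.6x2 ≥ 15.3   (metabolisable energy)
  28.2x1 + 27.7x2 ≥ 28.8   (lysine)
  48.3x1 + 6.5x2 ≥ 106.9   (phosphorus)
  x1, x2 ≥ 0.
The cheapest feasible vertex uses only meat-and-bone meal; soybean meal is not used. There the phosphorus constraint is tight.
Solving gives x1 = 2.213.
Cost = 0.67·2.213 = 1.4827.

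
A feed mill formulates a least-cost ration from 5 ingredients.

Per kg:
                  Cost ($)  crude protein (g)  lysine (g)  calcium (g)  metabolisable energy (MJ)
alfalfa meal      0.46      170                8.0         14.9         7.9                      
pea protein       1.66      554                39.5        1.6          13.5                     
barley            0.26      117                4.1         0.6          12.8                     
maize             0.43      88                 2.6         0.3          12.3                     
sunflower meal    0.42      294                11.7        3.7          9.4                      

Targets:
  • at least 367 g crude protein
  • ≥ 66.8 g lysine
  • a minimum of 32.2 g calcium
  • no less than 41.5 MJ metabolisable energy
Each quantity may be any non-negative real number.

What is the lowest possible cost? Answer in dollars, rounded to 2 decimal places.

Set it up as a linear program. Let x1 = kg of alfalfa meal, x2 = kg of pea protein, x3 = kg of barley, x4 = kg of maize, x5 = kg of sunflower meal.
min 0.46x1 + 1.66x2 + 0.26x3 + 0.43x4 + 0.42x5 s.t.:
  170x1 + 554x2 + 117x3 + 88x4 + 294x5 ≥ 367   (crude protein)
  8x1 + 39.5x2 + 4.1x3 + 2.6x4 + 11.7x5 ≥ 66.8   (lysine)
  14.9x1 + 1.6x2 + 0.6x3 + 0.3x4 + 3.7x5 ≥ 32.2   (calcium)
  7.9x1 + 13.5x2 + 12.8x3 + 12.3x4 + 9.4x5 ≥ 41.5   (metabolisable energy)
  x1, x2, x3, x4, x5 ≥ 0.
At the optimum only alfalfa meal, sunflower meal are positive (pea protein, barley, maize = 0). The lysine and calcium requirements are met with equality.
Optimal quantities: alfalfa meal = 0.8953 kg, sunflower meal = 5.097 kg.
Objective = 0.46·0.8953 + 0.42·5.097 = 2.5526.

$2.55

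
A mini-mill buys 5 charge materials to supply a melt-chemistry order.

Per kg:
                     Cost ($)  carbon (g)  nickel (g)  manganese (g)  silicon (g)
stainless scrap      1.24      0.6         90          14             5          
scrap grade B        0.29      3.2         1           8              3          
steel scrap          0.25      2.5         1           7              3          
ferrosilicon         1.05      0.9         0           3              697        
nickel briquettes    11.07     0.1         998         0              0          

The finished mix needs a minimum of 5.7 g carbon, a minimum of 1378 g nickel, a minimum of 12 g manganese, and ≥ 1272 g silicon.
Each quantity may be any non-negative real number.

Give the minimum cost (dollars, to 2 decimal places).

$17.54

This is a linear program. Let x1 = kg of stainless scrap, x2 = kg of scrap grade B, x3 = kg of steel scrap, x4 = kg of ferrosilicon, x5 = kg of nickel briquettes.
Minimize 1.24x1 + 0.29x2 + 0.25x3 + 1.05x4 + 11.07x5 s.t.:
  0.6x1 + 3.2x2 + 2.5x3 + 0.9x4 + 0.1x5 ≥ 5.7   (carbon)
  90x1 + 1x2 + 1x3 + 998x5 ≥ 1378   (nickel)
  14x1 + 8x2 + 7x3 + 3x4 ≥ 12   (manganese)
  5x1 + 3x2 + 3x3 + 697x4 ≥ 1272   (silicon)
  x1, x2, x3, x4, x5 ≥ 0.
The minimum-cost mix takes nothing from stainless scrap, steel scrap — only scrap grade B, ferrosilicon, nickel briquettes. The carbon, nickel, silicon requirements are met with equality.
Optimal quantities: scrap grade B = 1.226 kg, ferrosilicon = 1.82 kg, nickel briquettes = 1.38 kg.
Hence cost = 0.29·1.226 + 1.05·1.82 + 11.07·1.38 = $17.5431.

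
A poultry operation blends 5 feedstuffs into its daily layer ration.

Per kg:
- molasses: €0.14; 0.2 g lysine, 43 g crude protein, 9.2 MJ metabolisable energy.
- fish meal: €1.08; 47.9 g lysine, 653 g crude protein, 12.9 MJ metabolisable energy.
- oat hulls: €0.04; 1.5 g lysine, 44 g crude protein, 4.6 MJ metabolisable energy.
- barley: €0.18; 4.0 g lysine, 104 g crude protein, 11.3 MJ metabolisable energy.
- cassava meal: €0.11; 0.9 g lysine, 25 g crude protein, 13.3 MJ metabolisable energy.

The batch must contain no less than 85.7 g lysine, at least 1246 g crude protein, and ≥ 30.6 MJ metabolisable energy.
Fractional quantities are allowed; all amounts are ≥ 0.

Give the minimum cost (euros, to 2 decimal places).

Let x1 = kg of molasses, x2 = kg of fish meal, x3 = kg of oat hulls, x4 = kg of barley, x5 = kg of cassava meal.
min 0.14x1 + 1.08x2 + 0.04x3 + 0.18x4 + 0.11x5 s.t.:
  0.2x1 + 47.9x2 + 1.5x3 + 4x4 + 0.9x5 ≥ 85.7   (lysine)
  43x1 + 653x2 + 44x3 + 104x4 + 25x5 ≥ 1246   (crude protein)
  9.2x1 + 12.9x2 + 4.6x3 + 11.3x4 + 13.3x5 ≥ 30.6   (metabolisable energy)
  x1, x2, x3, x4, x5 ≥ 0.
The optimal basis is {fish meal, oat hulls}; molasses, barley, cassava meal drop out. There the lysine and crude protein constraints are tight.
That vertex is x2 = 1.686, x3 = 3.299.
Total cost: 1.08·1.686 + 0.04·3.299 = 1.9528.

€1.95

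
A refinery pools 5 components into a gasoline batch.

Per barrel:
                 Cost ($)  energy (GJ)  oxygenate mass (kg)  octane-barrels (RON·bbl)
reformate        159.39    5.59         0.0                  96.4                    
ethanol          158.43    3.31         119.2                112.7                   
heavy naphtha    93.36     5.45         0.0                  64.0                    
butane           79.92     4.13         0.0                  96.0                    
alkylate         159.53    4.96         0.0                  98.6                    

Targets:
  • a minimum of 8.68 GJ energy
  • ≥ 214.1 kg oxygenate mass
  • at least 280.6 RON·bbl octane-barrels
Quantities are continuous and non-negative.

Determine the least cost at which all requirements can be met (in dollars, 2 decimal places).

This is a linear program. Let x1 = barrels of reformate, x2 = barrels of ethanol, x3 = barrels of heavy naphtha, x4 = barrels of butane, x5 = barrels of alkylate.
min 159.39x1 + 158.43x2 + 93.36x3 + 79.92x4 + 159.53x5 with:
  5.59x1 + 3.31x2 + 5.45x3 + 4.13x4 + 4.96x5 ≥ 8.68   (energy)
  119.2x2 ≥ 214.1   (oxygenate mass)
  96.4x1 + 112.7x2 + 64x3 + 96x4 + 98.6x5 ≥ 280.6   (octane-barrels)
  x1, x2, x3, x4, x5 ≥ 0.
At the optimum only ethanol, butane are positive (reformate, heavy naphtha, alkylate = 0). Binding constraints: oxygenate mass and octane-barrels.
Optimal quantities: ethanol = 1.7961 barrels, butane = 0.81432 barrels.
Cost = 158.43·1.7961 + 79.92·0.81432 = 349.6366.

$349.64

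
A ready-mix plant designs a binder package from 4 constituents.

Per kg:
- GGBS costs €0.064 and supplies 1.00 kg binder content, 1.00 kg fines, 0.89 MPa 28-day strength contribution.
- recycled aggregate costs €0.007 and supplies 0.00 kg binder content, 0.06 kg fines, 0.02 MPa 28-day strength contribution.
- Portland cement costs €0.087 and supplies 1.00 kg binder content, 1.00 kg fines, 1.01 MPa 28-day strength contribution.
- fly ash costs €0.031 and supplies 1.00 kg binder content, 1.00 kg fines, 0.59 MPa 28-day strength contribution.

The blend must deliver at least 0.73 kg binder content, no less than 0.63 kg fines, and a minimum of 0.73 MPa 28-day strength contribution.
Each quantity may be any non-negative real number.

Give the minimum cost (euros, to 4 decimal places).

€0.0384

Treat it as an LP. Let x1 = kg of GGBS, x2 = kg of recycled aggregate, x3 = kg of Portland cement, x4 = kg of fly ash.
Minimize 0.064x1 + 0.007x2 + 0.087x3 + 0.031x4 subject to:
  1x1 + 1x3 + 1x4 ≥ 0.73   (binder content)
  1x1 + 0.06x2 + 1x3 + 1x4 ≥ 0.63   (fines)
  0.89x1 + 0.02x2 + 1.01x3 + 0.59x4 ≥ 0.73   (28-day strength contribution)
  x1, x2, x3, x4 ≥ 0.
The optimal basis is {fly ash}; GGBS, recycled aggregate, Portland cement drop out. The 28-day strength contribution requirement is met with equality.
So fly ash = 1.2373 kg.
Total cost: 0.031·1.2373 = 0.038356.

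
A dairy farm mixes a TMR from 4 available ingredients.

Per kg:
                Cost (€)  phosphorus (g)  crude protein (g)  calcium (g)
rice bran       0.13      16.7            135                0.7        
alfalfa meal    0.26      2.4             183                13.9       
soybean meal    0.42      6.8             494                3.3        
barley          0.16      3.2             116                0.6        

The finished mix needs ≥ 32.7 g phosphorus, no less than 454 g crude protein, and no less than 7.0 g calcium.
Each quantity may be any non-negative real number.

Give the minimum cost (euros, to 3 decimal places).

€0.449

Set it up as a linear program. Let x1 = kg of rice bran, x2 = kg of alfalfa meal, x3 = kg of soybean meal, x4 = kg of barley.
Minimize 0.13x1 + 0.26x2 + 0.42x3 + 0.16x4 subject to:
  16.7x1 + 2.4x2 + 6.8x3 + 3.2x4 ≥ 32.7   (phosphorus)
  135x1 + 183x2 + 494x3 + 116x4 ≥ 454   (crude protein)
  0.7x1 + 13.9x2 + 3.3x3 + 0.6x4 ≥ 7   (calcium)
  x1, x2, x3, x4 ≥ 0.
The minimum-cost mix takes nothing from barley — only rice bran, alfalfa meal, soybean meal. The phosphorus, crude protein, calcium requirements are met with equality.
That vertex is x1 = 1.785, x2 = 0.3413, x3 = 0.3048.
Hence cost = 0.13·1.785 + 0.26·0.3413 + 0.42·0.3048 = €0.44880.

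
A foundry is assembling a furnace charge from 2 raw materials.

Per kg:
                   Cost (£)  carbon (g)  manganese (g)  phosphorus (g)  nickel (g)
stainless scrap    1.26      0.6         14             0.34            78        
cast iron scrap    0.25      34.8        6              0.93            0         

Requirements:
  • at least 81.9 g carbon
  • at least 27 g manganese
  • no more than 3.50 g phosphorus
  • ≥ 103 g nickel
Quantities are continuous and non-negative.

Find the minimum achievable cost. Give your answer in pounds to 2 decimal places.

Treat it as an LP. Let x1 = kg of stainless scrap, x2 = kg of cast iron scrap.
min 1.26x1 + 0.25x2 s.t.:
  0.6x1 + 34.8x2 ≥ 81.9   (carbon)
  14x1 + 6x2 ≥ 27   (manganese)
  0.34x1 + 0.93x2 ≤ 3.5   (phosphorus)
  78x1 ≥ 103   (nickel)
  x1, x2 ≥ 0.
Both inputs are positive at the optimum. The carbon and nickel requirements are met with equality.
Optimal quantities: stainless scrap = 1.321 kg, cast iron scrap = 2.331 kg.
Hence cost = 1.26·1.321 + 0.25·2.331 = £2.2472.

£2.25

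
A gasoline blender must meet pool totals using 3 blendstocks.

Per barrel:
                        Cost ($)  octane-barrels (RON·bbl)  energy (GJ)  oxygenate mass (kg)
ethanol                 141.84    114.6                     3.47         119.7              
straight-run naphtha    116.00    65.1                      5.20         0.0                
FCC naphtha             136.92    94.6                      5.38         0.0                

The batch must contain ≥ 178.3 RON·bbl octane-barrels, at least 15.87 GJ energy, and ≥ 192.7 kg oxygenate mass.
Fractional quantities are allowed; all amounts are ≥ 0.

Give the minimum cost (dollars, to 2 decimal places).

This is a linear program. Let x1 = barrels of ethanol, x2 = barrels of straight-run naphtha, x3 = barrels of FCC naphtha.
Minimize 141.84x1 + 116x2 + 136.92x3 subject to:
  114.6x1 + 65.1x2 + 94.6x3 ≥ 178.3   (octane-barrels)
  3.47x1 + 5.2x2 + 5.38x3 ≥ 15.87   (energy)
  119.7x1 ≥ 192.7   (oxygenate mass)
  x1, x2, x3 ≥ 0.
At the optimum only ethanol, straight-run naphtha are positive (FCC naphtha = 0). The energy and oxygenate mass requirements are met with equality.
Optimal quantities: ethanol = 1.60986 barrels, straight-run naphtha = 1.97765 barrels.
Objective = 141.84·1.60986 + 116·1.97765 = 457.7499.

$457.75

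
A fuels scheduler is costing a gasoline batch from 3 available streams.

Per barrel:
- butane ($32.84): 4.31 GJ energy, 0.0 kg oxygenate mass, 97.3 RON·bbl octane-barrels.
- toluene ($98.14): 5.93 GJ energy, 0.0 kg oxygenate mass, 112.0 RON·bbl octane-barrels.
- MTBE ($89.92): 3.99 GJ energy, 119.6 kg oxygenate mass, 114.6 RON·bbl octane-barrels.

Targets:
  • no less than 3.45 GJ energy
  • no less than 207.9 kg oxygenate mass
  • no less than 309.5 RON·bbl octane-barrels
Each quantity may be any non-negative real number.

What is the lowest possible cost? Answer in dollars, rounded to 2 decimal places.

Treat it as an LP. Let x1 = barrels of butane, x2 = barrels of toluene, x3 = barrels of MTBE.
Minimise 32.84x1 + 98.14x2 + 89.92x3 s.t.:
  4.31x1 + 5.93x2 + 3.99x3 ≥ 3.45   (energy)
  119.6x3 ≥ 207.9   (oxygenate mass)
  97.3x1 + 112x2 + 114.6x3 ≥ 309.5   (octane-barrels)
  x1, x2, x3 ≥ 0.
The optimal basis is {butane, MTBE}; toluene drops out. The oxygenate mass and octane-barrels requirements are met with equality.
That vertex is x1 = 1.1335, x3 = 1.7383.
Cost = 32.84·1.1335 + 89.92·1.7383 = 193.5321.

$193.53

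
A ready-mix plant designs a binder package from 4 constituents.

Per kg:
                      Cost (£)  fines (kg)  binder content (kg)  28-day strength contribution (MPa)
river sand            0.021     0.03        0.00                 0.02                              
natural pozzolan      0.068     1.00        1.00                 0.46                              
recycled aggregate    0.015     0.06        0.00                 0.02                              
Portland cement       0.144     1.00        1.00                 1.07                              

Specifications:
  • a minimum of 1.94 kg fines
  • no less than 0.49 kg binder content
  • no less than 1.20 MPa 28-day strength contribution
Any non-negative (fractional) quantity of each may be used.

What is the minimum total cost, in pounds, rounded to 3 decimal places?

£0.170

This is a linear program. Let x1 = kg of river sand, x2 = kg of natural pozzolan, x3 = kg of recycled aggregate, x4 = kg of Portland cement.
Minimise 0.021x1 + 0.068x2 + 0.015x3 + 0.144x4 subject to:
  0.03x1 + 1x2 + 0.06x3 + 1x4 ≥ 1.94   (fines)
  1x2 + 1x4 ≥ 0.49   (binder content)
  0.02x1 + 0.46x2 + 0.02x3 + 1.07x4 ≥ 1.2   (28-day strength contribution)
  x1, x2, x3, x4 ≥ 0.
The minimum-cost mix takes nothing from river sand, recycled aggregate — only natural pozzolan, Portland cement. The fines and 28-day strength contribution requirements are met with equality.
That vertex is x2 = 1.436, x4 = 0.5043.
Total cost: 0.068·1.436 + 0.144·0.5043 = 0.17027.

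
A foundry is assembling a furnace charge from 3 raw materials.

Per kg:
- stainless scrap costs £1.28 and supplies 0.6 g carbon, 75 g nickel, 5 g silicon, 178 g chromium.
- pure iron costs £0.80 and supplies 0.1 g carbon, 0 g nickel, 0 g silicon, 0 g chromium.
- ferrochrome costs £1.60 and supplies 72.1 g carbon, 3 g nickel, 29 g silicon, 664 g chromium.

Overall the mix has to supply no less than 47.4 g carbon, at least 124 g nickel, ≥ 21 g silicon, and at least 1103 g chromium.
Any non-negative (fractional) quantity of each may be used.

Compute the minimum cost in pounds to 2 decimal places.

Set it up as a linear program. Let x1 = kg of stainless scrap, x2 = kg of pure iron, x3 = kg of ferrochrome.
min 1.28x1 + 0.8x2 + 1.6x3 subject to:
  0.6x1 + 0.1x2 + 72.1x3 ≥ 47.4   (carbon)
  75x1 + 3x3 ≥ 124   (nickel)
  5x1 + 29x3 ≥ 21   (silicon)
  178x1 + 664x3 ≥ 1103   (chromium)
  x1, x2, x3 ≥ 0.
The optimal basis is {stainless scrap, ferrochrome}; pure iron drops out. Binding constraints: nickel and chromium.
Optimal quantities: stainless scrap = 1.604 kg, ferrochrome = 1.231 kg.
Hence cost = 1.28·1.604 + 1.6·1.231 = £4.0227.

£4.02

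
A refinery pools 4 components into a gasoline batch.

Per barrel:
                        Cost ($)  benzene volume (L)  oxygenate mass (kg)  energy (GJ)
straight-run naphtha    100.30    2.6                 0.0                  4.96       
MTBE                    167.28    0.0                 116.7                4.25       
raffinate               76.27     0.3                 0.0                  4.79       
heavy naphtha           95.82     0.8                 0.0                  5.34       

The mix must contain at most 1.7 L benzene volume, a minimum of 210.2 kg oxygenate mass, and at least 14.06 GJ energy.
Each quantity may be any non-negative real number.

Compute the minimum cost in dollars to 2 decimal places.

Set it up as a linear program. Let x1 = barrels of straight-run naphtha, x2 = barrels of MTBE, x3 = barrels of raffinate, x4 = barrels of heavy naphtha.
Minimise 100.3x1 + 167.28x2 + 76.27x3 + 95.82x4 subject to:
  2.6x1 + 0.3x3 + 0.8x4 ≤ 1.7   (benzene volume)
  116.7x2 ≥ 210.2   (oxygenate mass)
  4.96x1 + 4.25x2 + 4.79x3 + 5.34x4 ≥ 14.06   (energy)
  x1, x2, x3, x4 ≥ 0.
At the optimum only MTBE, raffinate are positive (straight-run naphtha, heavy naphtha = 0). Binding constraints: oxygenate mass and energy.
That vertex is x2 = 1.8012, x3 = 1.3371.
Hence cost = 167.28·1.8012 + 76.27·1.3371 = $403.2854.

$403.29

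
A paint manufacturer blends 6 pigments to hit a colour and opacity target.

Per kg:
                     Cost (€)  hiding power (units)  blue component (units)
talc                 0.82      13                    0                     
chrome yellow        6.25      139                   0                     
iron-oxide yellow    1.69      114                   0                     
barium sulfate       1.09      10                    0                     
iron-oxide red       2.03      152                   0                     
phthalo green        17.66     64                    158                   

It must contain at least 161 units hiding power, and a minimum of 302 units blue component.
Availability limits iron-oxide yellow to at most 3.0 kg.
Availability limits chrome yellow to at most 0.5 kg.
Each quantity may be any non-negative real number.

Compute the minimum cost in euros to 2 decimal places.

€34.27

This is a linear program. Let x1 = kg of talc, x2 = kg of chrome yellow, x3 = kg of iron-oxide yellow, x4 = kg of barium sulfate, x5 = kg of iron-oxide red, x6 = kg of phthalo green.
Minimize 0.82x1 + 6.25x2 + 1.69x3 + 1.09x4 + 2.03x5 + 17.66x6 s.t.:
  13x1 + 139x2 + 114x3 + 10x4 + 152x5 + 64x6 ≥ 161   (hiding power)
  158x6 ≥ 302   (blue component)
  x3 ≤ 3
  x2 ≤ 0.5
  x1, x2, x3, x4, x5, x6 ≥ 0.
The optimal basis is {iron-oxide red, phthalo green}; talc, chrome yellow, iron-oxide yellow, barium sulfate drop out. There the hiding power and blue component constraints are tight.
So iron-oxide red = 0.25441 kg, phthalo green = 1.9114 kg.
Hence cost = 2.03·0.25441 + 17.66·1.9114 = €34.2718.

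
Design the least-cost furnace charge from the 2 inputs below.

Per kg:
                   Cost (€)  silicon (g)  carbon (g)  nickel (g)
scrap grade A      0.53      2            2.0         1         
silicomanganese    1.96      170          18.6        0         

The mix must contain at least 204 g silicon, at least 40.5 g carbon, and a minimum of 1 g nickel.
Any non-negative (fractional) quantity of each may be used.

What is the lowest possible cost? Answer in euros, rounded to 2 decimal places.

This is a linear program. Let x1 = kg of scrap grade A, x2 = kg of silicomanganese.
Minimise 0.53x1 + 1.96x2 s.t.:
  2x1 + 170x2 ≥ 204   (silicon)
  2x1 + 18.6x2 ≥ 40.5   (carbon)
  1x1 ≥ 1   (nickel)
  x1, x2 ≥ 0.
Both inputs are positive at the optimum. Binding constraints: carbon and nickel.
So scrap grade A = 1 kg, silicomanganese = 2.07 kg.
Hence cost = 0.53·1 + 1.96·2.07 = €4.5872.

€4.59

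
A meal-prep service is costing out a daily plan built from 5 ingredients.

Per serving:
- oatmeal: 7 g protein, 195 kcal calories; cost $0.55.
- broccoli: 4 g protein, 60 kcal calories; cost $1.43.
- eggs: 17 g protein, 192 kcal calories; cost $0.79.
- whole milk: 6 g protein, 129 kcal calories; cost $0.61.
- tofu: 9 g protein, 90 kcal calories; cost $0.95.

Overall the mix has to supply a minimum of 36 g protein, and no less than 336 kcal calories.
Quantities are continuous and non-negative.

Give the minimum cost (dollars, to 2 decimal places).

Set it up as a linear program. Let x1 = servings of oatmeal, x2 = servings of broccoli, x3 = servings of eggs, x4 = servings of whole milk, x5 = servings of tofu.
min 0.55x1 + 1.43x2 + 0.79x3 + 0.61x4 + 0.95x5 s.t.:
  7x1 + 4x2 + 17x3 + 6x4 + 9x5 ≥ 36   (protein)
  195x1 + 60x2 + 192x3 + 129x4 + 90x5 ≥ 336   (calories)
  x1, x2, x3, x4, x5 ≥ 0.
The minimum-cost mix takes nothing from oatmeal, broccoli, whole milk, tofu — only eggs. Binding constraint: protein.
That vertex is x3 = 2.118.
Cost = 0.79·2.118 = 1.6732.

$1.67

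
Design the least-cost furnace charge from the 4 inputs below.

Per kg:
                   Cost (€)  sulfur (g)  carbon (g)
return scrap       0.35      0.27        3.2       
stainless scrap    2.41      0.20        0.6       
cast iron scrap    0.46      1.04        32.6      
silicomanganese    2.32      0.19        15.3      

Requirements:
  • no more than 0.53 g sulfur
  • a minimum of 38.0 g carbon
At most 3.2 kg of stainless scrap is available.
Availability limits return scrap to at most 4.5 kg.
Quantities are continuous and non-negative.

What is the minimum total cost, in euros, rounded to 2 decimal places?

€5.35

This is a linear program. Let x1 = kg of return scrap, x2 = kg of stainless scrap, x3 = kg of cast iron scrap, x4 = kg of silicomanganese.
Minimise 0.35x1 + 2.41x2 + 0.46x3 + 2.32x4 subject to:
  0.27x1 + 0.2x2 + 1.04x3 + 0.19x4 ≤ 0.53   (sulfur)
  3.2x1 + 0.6x2 + 32.6x3 + 15.3x4 ≥ 38   (carbon)
  x2 ≤ 3.2
  x1 ≤ 4.5
  x1, x2, x3, x4 ≥ 0.
The minimum-cost mix takes nothing from return scrap, stainless scrap — only cast iron scrap, silicomanganese. There the sulfur and carbon constraints are tight.
Solving gives x3 = 0.09148, x4 = 2.289.
Cost = 0.46·0.09148 + 2.32·2.289 = 5.3526.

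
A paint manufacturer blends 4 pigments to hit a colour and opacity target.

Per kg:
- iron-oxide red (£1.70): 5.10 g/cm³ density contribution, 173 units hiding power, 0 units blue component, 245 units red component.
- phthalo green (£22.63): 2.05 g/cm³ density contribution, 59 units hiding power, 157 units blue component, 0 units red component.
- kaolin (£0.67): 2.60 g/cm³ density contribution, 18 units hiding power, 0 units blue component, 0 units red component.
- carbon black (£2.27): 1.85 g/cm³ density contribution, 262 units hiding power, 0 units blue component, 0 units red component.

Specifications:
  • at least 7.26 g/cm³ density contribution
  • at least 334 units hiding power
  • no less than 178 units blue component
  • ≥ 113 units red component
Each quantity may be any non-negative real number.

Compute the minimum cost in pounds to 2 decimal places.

£28.13

Let x1 = kg of iron-oxide red, x2 = kg of phthalo green, x3 = kg of kaolin, x4 = kg of carbon black.
Minimize 1.7x1 + 22.63x2 + 0.67x3 + 2.27x4 s.t.:
  5.1x1 + 2.05x2 + 2.6x3 + 1.85x4 ≥ 7.26   (density contribution)
  173x1 + 59x2 + 18x3 + 262x4 ≥ 334   (hiding power)
  157x2 ≥ 178   (blue component)
  245x1 ≥ 113   (red component)
  x1, x2, x3, x4 ≥ 0.
The optimal basis is {iron-oxide red, phthalo green, carbon black}; kaolin drops out. There the density contribution, hiding power, blue component constraints are tight.
That vertex is x1 = 0.7863, x2 = 1.134, x4 = 0.5003.
Total cost: 1.7·0.7863 + 22.63·1.134 + 2.27·0.5003 = 28.1348.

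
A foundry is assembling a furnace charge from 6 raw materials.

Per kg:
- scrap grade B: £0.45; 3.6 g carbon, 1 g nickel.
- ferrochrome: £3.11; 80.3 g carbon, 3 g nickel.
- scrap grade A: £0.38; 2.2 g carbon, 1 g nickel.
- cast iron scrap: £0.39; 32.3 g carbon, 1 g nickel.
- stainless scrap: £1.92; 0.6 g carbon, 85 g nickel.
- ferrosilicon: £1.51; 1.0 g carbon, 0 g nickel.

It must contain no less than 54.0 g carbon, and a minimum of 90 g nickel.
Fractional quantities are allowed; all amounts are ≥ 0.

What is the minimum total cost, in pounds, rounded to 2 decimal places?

£2.64

This is a linear program. Let x1 = kg of scrap grade B, x2 = kg of ferrochrome, x3 = kg of scrap grade A, x4 = kg of cast iron scrap, x5 = kg of stainless scrap, x6 = kg of ferrosilicon.
min 0.45x1 + 3.11x2 + 0.38x3 + 0.39x4 + 1.92x5 + 1.51x6 subject to:
  3.6x1 + 80.3x2 + 2.2x3 + 32.3x4 + 0.6x5 + 1x6 ≥ 54   (carbon)
  1x1 + 3x2 + 1x3 + 1x4 + 85x5 ≥ 90   (nickel)
  x1, x2, x3, x4, x5, x6 ≥ 0.
The minimum-cost mix takes nothing from scrap grade B, ferrochrome, scrap grade A, ferrosilicon — only cast iron scrap, stainless scrap. There the carbon and nickel constraints are tight.
Optimal quantities: cast iron scrap = 1.653 kg, stainless scrap = 1.039 kg.
Objective = 0.39·1.653 + 1.92·1.039 = 2.6396.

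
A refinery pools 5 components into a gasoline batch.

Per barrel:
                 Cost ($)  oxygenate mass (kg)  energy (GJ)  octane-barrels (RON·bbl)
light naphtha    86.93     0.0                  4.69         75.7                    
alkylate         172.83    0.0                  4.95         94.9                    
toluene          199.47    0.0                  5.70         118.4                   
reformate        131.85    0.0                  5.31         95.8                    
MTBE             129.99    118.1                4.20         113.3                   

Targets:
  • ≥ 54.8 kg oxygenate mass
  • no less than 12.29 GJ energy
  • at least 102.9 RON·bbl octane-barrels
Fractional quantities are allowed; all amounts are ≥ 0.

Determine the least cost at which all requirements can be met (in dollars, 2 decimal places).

$251.99

This is a linear program. Let x1 = barrels of light naphtha, x2 = barrels of alkylate, x3 = barrels of toluene, x4 = barrels of reformate, x5 = barrels of MTBE.
Minimise 86.93x1 + 172.83x2 + 199.47x3 + 131.85x4 + 129.99x5 s.t.:
  118.1x5 ≥ 54.8   (oxygenate mass)
  4.69x1 + 4.95x2 + 5.7x3 + 5.31x4 + 4.2x5 ≥ 12.29   (energy)
  75.7x1 + 94.9x2 + 118.4x3 + 95.8x4 + 113.3x5 ≥ 102.9   (octane-barrels)
  x1, x2, x3, x4, x5 ≥ 0.
The optimal basis is {light naphtha, MTBE}; alkylate, toluene, reformate drop out. Binding constraints: oxygenate mass and energy.
So light naphtha = 2.2049 barrels, MTBE = 0.46401 barrels.
Hence cost = 86.93·2.2049 + 129.99·0.46401 = $251.9886.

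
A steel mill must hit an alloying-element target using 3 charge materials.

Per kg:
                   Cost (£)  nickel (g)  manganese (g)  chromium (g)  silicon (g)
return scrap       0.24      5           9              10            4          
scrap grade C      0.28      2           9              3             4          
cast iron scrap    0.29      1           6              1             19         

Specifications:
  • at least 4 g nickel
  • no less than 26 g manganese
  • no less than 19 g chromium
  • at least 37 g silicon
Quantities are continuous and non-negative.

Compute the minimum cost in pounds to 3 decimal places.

Let x1 = kg of return scrap, x2 = kg of scrap grade C, x3 = kg of cast iron scrap.
Minimise 0.24x1 + 0.28x2 + 0.29x3 with:
  5x1 + 2x2 + 1x3 ≥ 4   (nickel)
  9x1 + 9x2 + 6x3 ≥ 26   (manganese)
  10x1 + 3x2 + 1x3 ≥ 19   (chromium)
  4x1 + 4x2 + 19x3 ≥ 37   (silicon)
  x1, x2, x3 ≥ 0.
The cheapest feasible vertex uses only return scrap, cast iron scrap; scrap grade C is not used. The manganese and silicon requirements are met with equality.
Solving gives x1 = 1.85, x3 = 1.558.
Total cost: 0.24·1.85 + 0.29·1.558 = 0.89582.

£0.896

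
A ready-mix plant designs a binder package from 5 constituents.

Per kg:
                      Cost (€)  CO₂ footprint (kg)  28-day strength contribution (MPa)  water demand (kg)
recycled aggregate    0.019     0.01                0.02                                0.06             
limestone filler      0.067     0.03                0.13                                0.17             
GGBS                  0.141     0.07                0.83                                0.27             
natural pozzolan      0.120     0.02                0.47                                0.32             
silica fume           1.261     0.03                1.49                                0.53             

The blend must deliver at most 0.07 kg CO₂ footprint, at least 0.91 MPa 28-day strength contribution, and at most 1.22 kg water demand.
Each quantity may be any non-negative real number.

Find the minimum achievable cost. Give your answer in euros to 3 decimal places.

€0.168

Treat it as an LP. Let x1 = kg of recycled aggregate, x2 = kg of limestone filler, x3 = kg of GGBS, x4 = kg of natural pozzolan, x5 = kg of silica fume.
Minimise 0.019x1 + 0.067x2 + 0.141x3 + 0.12x4 + 1.261x5 with:
  0.01x1 + 0.03x2 + 0.07x3 + 0.02x4 + 0.03x5 ≤ 0.07   (CO₂ footprint)
  0.02x1 + 0.13x2 + 0.83x3 + 0.47x4 + 1.49x5 ≥ 0.91   (28-day strength contribution)
  0.06x1 + 0.17x2 + 0.27x3 + 0.32x4 + 0.53x5 ≤ 1.22   (water demand)
  x1, x2, x3, x4, x5 ≥ 0.
The cheapest feasible vertex uses only GGBS, natural pozzolan; recycled aggregate, limestone filler, silica fume are not used. The CO₂ footprint and 28-day strength contribution requirements are met with equality.
Optimal quantities: GGBS = 0.9018 kg, natural pozzolan = 0.3436 kg.
Cost = 0.141·0.9018 + 0.12·0.3436 = 0.16839.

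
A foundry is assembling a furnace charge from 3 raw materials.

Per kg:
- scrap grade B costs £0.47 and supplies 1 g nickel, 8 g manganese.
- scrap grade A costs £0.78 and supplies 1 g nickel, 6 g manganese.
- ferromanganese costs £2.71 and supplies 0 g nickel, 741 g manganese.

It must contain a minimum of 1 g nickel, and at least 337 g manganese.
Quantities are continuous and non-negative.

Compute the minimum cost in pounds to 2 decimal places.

Set it up as a linear program. Let x1 = kg of scrap grade B, x2 = kg of scrap grade A, x3 = kg of ferromanganese.
Minimize 0.47x1 + 0.78x2 + 2.71x3 subject to:
  1x1 + 1x2 ≥ 1   (nickel)
  8x1 + 6x2 + 741x3 ≥ 337   (manganese)
  x1, x2, x3 ≥ 0.
The minimum-cost mix takes nothing from scrap grade A — only scrap grade B, ferromanganese. The nickel and manganese requirements are met with equality.
Optimal quantities: scrap grade B = 1 kg, ferromanganese = 0.444 kg.
Objective = 0.47·1 + 2.71·0.444 = 1.6732.

£1.67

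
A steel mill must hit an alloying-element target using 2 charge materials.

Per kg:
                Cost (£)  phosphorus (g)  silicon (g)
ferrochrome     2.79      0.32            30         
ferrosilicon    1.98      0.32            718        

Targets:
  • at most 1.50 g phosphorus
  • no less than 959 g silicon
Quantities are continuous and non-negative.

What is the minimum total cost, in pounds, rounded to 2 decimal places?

Treat it as an LP. Let x1 = kg of ferrochrome, x2 = kg of ferrosilicon.
min 2.79x1 + 1.98x2 with:
  0.32x1 + 0.32x2 ≤ 1.5   (phosphorus)
  30x1 + 718x2 ≥ 959   (silicon)
  x1, x2 ≥ 0.
At the optimum only ferrosilicon is positive (ferrochrome = 0). Binding constraint: silicon.
Solving gives x2 = 1.3357.
Hence cost = 1.98·1.3357 = £2.6447.

£2.64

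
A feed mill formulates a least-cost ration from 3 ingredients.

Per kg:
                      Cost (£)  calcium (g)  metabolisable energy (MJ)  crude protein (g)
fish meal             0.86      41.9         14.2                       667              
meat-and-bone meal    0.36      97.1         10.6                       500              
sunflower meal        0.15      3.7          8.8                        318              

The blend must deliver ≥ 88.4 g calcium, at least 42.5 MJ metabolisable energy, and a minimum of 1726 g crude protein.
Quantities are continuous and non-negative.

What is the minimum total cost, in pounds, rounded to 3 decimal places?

Let x1 = kg of fish meal, x2 = kg of meat-and-bone meal, x3 = kg of sunflower meal.
min 0.86x1 + 0.36x2 + 0.15x3 with:
  41.9x1 + 97.1x2 + 3.7x3 ≥ 88.4   (calcium)
  14.2x1 + 10.6x2 + 8.8x3 ≥ 42.5   (metabolisable energy)
  667x1 + 500x2 + 318x3 ≥ 1726   (crude protein)
  x1, x2, x3 ≥ 0.
The minimum-cost mix takes nothing from fish meal — only meat-and-bone meal, sunflower meal. The calcium and crude protein requirements are met with equality.
That vertex is x2 = 0.7484, x3 = 4.251.
Total cost: 0.36·0.7484 + 0.15·4.251 = 0.90707.

£0.907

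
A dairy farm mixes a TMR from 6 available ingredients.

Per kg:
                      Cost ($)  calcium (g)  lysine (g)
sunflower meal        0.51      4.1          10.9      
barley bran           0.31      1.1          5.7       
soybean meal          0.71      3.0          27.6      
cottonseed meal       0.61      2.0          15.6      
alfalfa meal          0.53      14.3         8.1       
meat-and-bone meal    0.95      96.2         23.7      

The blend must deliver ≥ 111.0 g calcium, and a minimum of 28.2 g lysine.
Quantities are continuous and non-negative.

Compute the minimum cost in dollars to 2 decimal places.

Let x1 = kg of sunflower meal, x2 = kg of barley bran, x3 = kg of soybean meal, x4 = kg of cottonseed meal, x5 = kg of alfalfa meal, x6 = kg of meat-and-bone meal.
Minimize 0.51x1 + 0.31x2 + 0.71x3 + 0.61x4 + 0.53x5 + 0.95x6 with:
  4.1x1 + 1.1x2 + 3x3 + 2x4 + 14.3x5 + 96.2x6 ≥ 111   (calcium)
  10.9x1 + 5.7x2 + 27.6x3 + 15.6x4 + 8.1x5 + 23.7x6 ≥ 28.2   (lysine)
  x1, x2, x3, x4, x5, x6 ≥ 0.
The minimum-cost mix takes nothing from sunflower meal, barley bran, cottonseed meal, alfalfa meal — only soybean meal, meat-and-bone meal. The calcium and lysine requirements are met with equality.
Optimal quantities: soybean meal = 0.03179 kg, meat-and-bone meal = 1.153 kg.
Objective = 0.71·0.03179 + 0.95·1.153 = 1.1179.

$1.12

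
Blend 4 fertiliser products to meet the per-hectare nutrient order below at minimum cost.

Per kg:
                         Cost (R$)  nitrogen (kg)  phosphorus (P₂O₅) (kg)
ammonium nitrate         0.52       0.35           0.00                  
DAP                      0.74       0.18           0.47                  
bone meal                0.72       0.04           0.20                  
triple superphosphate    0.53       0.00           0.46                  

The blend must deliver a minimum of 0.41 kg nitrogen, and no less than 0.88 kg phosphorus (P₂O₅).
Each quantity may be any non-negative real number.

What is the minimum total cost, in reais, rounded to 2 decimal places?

R$1.49

Set it up as a linear program. Let x1 = kg of ammonium nitrate, x2 = kg of DAP, x3 = kg of bone meal, x4 = kg of triple superphosphate.
Minimise 0.52x1 + 0.74x2 + 0.72x3 + 0.53x4 subject to:
  0.35x1 + 0.18x2 + 0.04x3 ≥ 0.41   (nitrogen)
  0.47x2 + 0.2x3 + 0.46x4 ≥ 0.88   (phosphorus (P₂O₅))
  x1, x2, x3, x4 ≥ 0.
The cheapest feasible vertex uses only ammonium nitrate, DAP; bone meal, triple superphosphate are not used. Binding constraints: nitrogen and phosphorus (P₂O₅).
So ammonium nitrate = 0.2085 kg, DAP = 1.872 kg.
Hence cost = 0.52·0.2085 + 0.74·1.872 = R$1.4937.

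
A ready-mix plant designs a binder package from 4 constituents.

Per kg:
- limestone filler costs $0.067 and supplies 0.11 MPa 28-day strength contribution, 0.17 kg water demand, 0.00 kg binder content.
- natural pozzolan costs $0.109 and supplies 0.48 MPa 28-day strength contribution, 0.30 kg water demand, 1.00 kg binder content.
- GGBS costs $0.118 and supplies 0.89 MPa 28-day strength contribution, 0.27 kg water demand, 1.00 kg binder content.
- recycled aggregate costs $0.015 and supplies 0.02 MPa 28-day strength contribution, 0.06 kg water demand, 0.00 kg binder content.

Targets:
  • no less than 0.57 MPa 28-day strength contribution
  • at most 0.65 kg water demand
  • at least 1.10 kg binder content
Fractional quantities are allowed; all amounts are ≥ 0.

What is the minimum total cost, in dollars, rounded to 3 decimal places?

Let x1 = kg of limestone filler, x2 = kg of natural pozzolan, x3 = kg of GGBS, x4 = kg of recycled aggregate.
Minimize 0.067x1 + 0.109x2 + 0.118x3 + 0.015x4 with:
  0.11x1 + 0.48x2 + 0.89x3 + 0.02x4 ≥ 0.57   (28-day strength contribution)
  0.17x1 + 0.3x2 + 0.27x3 + 0.06x4 ≤ 0.65   (water demand)
  1x2 + 1x3 ≥ 1.1   (binder content)
  x1, x2, x3, x4 ≥ 0.
The optimal basis is {natural pozzolan, GGBS}; limestone filler, recycled aggregate drop out. There the 28-day strength contribution and binder content constraints are tight.
That vertex is x2 = 0.9976, x3 = 0.1024.
Total cost: 0.109·0.9976 + 0.118·0.1024 = 0.12082.

$0.121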